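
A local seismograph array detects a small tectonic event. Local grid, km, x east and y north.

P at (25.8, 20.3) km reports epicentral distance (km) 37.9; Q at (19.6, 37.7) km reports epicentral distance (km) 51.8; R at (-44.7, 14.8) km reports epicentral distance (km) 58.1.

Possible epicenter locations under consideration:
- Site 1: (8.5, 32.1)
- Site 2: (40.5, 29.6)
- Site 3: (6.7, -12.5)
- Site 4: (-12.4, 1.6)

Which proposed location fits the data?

For each candidate, compare |candidate − station| to the reported distance:
Site 1: residuals P 17.0, Q 39.4, R 2.2 → max 39.4 km
Site 2: residuals P 20.5, Q 29.4, R 28.4 → max 29.4 km
Site 3: residuals P 0.1, Q 0.0, R 0.1 → max 0.1 km
Site 4: residuals P 4.6, Q 3.6, R 23.2 → max 23.2 km
Only Site 3 has all residuals ≈ 0.

Site 3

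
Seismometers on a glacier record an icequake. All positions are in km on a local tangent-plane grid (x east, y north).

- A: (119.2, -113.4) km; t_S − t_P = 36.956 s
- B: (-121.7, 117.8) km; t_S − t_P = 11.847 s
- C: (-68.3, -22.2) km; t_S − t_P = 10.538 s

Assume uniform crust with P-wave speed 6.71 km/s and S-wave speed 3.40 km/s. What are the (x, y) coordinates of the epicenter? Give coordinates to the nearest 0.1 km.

Distance from S−P lag: d = Δt · v_P v_S / (v_P − v_S) = Δt · (6.71·3.40)/(6.71−3.40) ≈ 6.8924·Δt.
So d_A = 254.72, d_B = 81.65, d_C = 72.63 km.
Circle about each station: (x − 119.2)² + (y + 113.4)² = 254.72²; (x + 121.7)² + (y − 117.8)² = 81.65²; (x + 68.3)² + (y + 22.2)² = 72.63².
Subtracting the A equation from the B and C equations removes the quadratic terms:
-481.8 x + 462.4 y = 59835.09
-375.0 x + 182.4 y = 37696.69
Solving the 2×2 system: x ≈ -76.2, y ≈ 50.0 km.

x ≈ -76.2 km, y ≈ 50.0 km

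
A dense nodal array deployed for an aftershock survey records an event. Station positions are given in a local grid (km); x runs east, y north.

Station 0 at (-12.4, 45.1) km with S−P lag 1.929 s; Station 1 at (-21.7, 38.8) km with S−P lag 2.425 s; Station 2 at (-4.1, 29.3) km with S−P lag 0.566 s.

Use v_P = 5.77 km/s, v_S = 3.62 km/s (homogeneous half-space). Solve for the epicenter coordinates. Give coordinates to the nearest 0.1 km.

x ≈ 0.8 km, y ≈ 31.8 km

Distance from S−P lag: d = Δt · v_P v_S / (v_P − v_S) = Δt · (5.77·3.62)/(5.77−3.62) ≈ 9.7151·Δt.
So d_Station 0 = 18.74, d_Station 1 = 23.56, d_Station 2 = 5.50 km.
Circle about each station: (x + 12.4)² + (y − 45.1)² = 18.74²; (x + 21.7)² + (y − 38.8)² = 23.56²; (x + 4.1)² + (y − 29.3)² = 5.50².
Subtracting the Station 0 equation from the Station 1 and Station 2 equations removes the quadratic terms:
-18.6 x − 12.6 y = -415.33
16.6 x − 31.6 y = -991.53
Solving the 2×2 system: x ≈ 0.8, y ≈ 31.8 km.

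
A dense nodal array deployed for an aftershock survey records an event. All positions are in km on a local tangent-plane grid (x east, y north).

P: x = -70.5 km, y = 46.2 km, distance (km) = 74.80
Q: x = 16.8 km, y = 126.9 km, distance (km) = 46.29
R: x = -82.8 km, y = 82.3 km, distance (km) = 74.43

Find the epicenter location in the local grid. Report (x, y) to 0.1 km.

Circle about each station: (x + 70.5)² + (y − 46.2)² = 74.80²; (x − 16.8)² + (y − 126.9)² = 46.29²; (x + 82.8)² + (y − 82.3)² = 74.43².
Subtracting pairs of circle equations eliminates x²+y² and gives linear equations (the radical axes):
174.6 x + 161.4 y = 12733.44
-24.6 x + 72.2 y = 6579.66
Solving the 2×2 system: x ≈ -8.6, y ≈ 88.2 km.

x ≈ -8.6 km, y ≈ 88.2 km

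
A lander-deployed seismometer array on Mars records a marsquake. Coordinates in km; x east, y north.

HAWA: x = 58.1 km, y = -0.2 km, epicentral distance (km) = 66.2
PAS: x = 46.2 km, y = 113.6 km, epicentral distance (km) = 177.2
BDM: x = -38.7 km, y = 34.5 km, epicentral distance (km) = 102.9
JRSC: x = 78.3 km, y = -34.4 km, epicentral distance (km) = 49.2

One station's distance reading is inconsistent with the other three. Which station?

Solve using three stations at a time. Using HAWA, PAS, JRSC (subtract circle equations pairwise → linear system) gives (x, y) ≈ (38.7, -63.4).
Distances from that point to each station vs reported:
  HAWA: calculated 66.1 vs reported 66.2 → residual 0.1 km
  PAS: calculated 177.2 vs reported 177.2 → residual 0.0 km
  BDM: calculated 124.8 vs reported 102.9 → residual 21.9 km
  JRSC: calculated 49.1 vs reported 49.2 → residual 0.1 km
HAWA, PAS, JRSC are mutually consistent (residuals ≈ 0); BDM is off by 21.9 km.

BDM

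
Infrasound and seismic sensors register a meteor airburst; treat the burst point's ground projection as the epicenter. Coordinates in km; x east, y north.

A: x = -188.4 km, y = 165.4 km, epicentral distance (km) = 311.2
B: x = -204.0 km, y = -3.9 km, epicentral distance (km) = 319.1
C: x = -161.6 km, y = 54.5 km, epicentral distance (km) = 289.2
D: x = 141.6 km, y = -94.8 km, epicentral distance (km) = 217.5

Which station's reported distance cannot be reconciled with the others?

B

Solve using three stations at a time. Using A, C, D (subtract circle equations pairwise → linear system) gives (x, y) ≈ (119.7, 121.6).
Distances from that point to each station vs reported:
  A: calculated 311.2 vs reported 311.2 → residual 0.0 km
  B: calculated 347.2 vs reported 319.1 → residual 28.1 km
  C: calculated 289.2 vs reported 289.2 → residual 0.0 km
  D: calculated 217.5 vs reported 217.5 → residual 0.0 km
A, C, D are mutually consistent (residuals ≈ 0); B is off by 28.1 km.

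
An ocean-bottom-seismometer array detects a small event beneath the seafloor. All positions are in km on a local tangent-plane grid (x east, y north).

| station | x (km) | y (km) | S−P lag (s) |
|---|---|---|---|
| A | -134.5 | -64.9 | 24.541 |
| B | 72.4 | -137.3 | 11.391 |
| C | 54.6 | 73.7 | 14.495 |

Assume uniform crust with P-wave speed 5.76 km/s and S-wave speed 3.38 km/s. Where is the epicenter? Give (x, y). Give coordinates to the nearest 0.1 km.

Distance from S−P lag: d = Δt · v_P v_S / (v_P − v_S) = Δt · (5.76·3.38)/(5.76−3.38) ≈ 8.1802·Δt.
So d_A = 200.75, d_B = 93.18, d_C = 118.57 km.
Circle about each station: (x + 134.5)² + (y + 64.9)² = 200.75²; (x − 72.4)² + (y + 137.3)² = 93.18²; (x − 54.6)² + (y − 73.7)² = 118.57².
Subtracting the A equation from the B and C equations removes the quadratic terms:
413.8 x − 144.8 y = 33408.84
378.2 x + 277.2 y = 12352.31
Solving the 2×2 system: x ≈ 65.2, y ≈ -44.4 km.

x ≈ 65.2 km, y ≈ -44.4 km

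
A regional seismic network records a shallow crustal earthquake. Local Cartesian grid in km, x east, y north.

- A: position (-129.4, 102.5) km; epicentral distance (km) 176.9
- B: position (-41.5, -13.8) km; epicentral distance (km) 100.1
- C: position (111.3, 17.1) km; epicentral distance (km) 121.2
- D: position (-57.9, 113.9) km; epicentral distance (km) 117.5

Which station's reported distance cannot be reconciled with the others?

C

Solve using three stations at a time. Using A, B, D (subtract circle equations pairwise → linear system) gives (x, y) ≈ (38.5, 46.5).
Distances from that point to each station vs reported:
  A: calculated 176.9 vs reported 176.9 → residual 0.0 km
  B: calculated 100.2 vs reported 100.1 → residual 0.1 km
  C: calculated 78.6 vs reported 121.2 → residual 42.6 km
  D: calculated 117.6 vs reported 117.5 → residual 0.1 km
A, B, D are mutually consistent (residuals ≈ 0); C is off by 42.6 km.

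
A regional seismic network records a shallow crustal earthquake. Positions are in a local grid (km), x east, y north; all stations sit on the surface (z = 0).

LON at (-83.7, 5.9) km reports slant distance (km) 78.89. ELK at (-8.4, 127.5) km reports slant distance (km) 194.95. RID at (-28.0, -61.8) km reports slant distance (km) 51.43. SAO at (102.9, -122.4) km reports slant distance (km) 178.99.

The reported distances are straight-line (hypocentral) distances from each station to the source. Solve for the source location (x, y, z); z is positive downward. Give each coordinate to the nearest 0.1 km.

x ≈ -58.3 km, y ≈ -56.4 km, depth ≈ 41.2 km

Each station gives a sphere (x−x_i)² + (y−y_i)² + z² = d_i² (stations at z=0).
Subtracting the LON sphere from ELK and RID: z² cancels, leaving linear equations in x and y:
150.6 x + 243.2 y = -22495.56
111.4 x − 135.4 y = 1141.33
Solving: x ≈ -58.301, y ≈ -56.396 km (keep extra digits for the depth step; rounded: -58.3, -56.4).
Then from the LON sphere: z² = 78.89² − (x + 83.7)² − (y − 5.9)² with x = -58.301, y = -56.396, so z ≈ 41.204 ≈ 41.2 km.
Check against SAO (with the unrounded solution): distance 179.00 ≈ 178.99 km. ✓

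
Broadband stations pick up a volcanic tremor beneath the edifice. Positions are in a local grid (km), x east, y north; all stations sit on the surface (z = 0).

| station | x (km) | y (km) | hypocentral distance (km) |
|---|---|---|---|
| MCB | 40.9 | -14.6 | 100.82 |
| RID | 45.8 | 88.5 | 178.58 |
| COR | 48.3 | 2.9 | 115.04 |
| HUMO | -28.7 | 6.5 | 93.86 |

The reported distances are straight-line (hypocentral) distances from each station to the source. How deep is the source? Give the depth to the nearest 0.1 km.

Each station gives a sphere (x−x_i)² + (y−y_i)² + z² = d_i² (stations at z=0).
Subtracting the MCB sphere from RID and COR: z² cancels, leaving linear equations in x and y:
9.8 x + 206.2 y = -13682.22
14.8 x + 35.0 y = -2614.20
Solving: x ≈ -22.213, y ≈ -65.298 km (keep extra digits for the depth step; rounded: -22.2, -65.3).
Then from the MCB sphere: z² = 100.82² − (x − 40.9)² − (y + 14.6)² with x = -22.213, y = -65.298, so z ≈ 60.093 ≈ 60.1 km.

60.1 km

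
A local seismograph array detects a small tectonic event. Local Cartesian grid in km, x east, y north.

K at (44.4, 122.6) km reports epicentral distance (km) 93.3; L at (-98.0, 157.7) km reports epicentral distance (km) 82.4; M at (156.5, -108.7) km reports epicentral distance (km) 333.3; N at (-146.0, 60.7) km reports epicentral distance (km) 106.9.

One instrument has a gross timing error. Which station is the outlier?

Solve using three stations at a time. Using K, L, N (subtract circle equations pairwise → linear system) gives (x, y) ≈ (-44.7, 94.9).
Distances from that point to each station vs reported:
  K: calculated 93.3 vs reported 93.3 → residual 0.0 km
  L: calculated 82.4 vs reported 82.4 → residual 0.0 km
  M: calculated 286.2 vs reported 333.3 → residual 47.1 km
  N: calculated 106.9 vs reported 106.9 → residual 0.0 km
K, L, N are mutually consistent (residuals ≈ 0); M is off by 47.1 km.

M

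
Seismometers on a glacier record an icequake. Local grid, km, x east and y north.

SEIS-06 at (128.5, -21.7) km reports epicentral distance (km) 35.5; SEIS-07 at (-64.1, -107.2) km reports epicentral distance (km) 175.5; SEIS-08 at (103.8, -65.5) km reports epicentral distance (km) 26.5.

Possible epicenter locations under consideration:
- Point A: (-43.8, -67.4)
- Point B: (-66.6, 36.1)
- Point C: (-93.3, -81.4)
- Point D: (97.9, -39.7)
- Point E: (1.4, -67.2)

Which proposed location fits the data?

For each candidate, compare |candidate − station| to the reported distance:
Point A: residuals SEIS-06 142.8, SEIS-07 130.8, SEIS-08 121.1 → max 142.8 km
Point B: residuals SEIS-06 168.0, SEIS-07 32.2, SEIS-08 171.9 → max 171.9 km
Point C: residuals SEIS-06 194.2, SEIS-07 136.5, SEIS-08 171.2 → max 194.2 km
Point D: residuals SEIS-06 0.0, SEIS-07 0.0, SEIS-08 0.0 → max 0.0 km
Point E: residuals SEIS-06 99.5, SEIS-07 98.8, SEIS-08 75.9 → max 99.5 km
Only Point D has all residuals ≈ 0.

Point D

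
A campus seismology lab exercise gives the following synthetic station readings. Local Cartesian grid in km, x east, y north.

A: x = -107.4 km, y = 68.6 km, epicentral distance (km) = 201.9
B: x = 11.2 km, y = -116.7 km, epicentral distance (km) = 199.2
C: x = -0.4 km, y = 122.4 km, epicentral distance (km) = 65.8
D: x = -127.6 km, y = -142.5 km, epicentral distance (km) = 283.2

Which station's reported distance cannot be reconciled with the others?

Solve using three stations at a time. Using B, C, D (subtract circle equations pairwise → linear system) gives (x, y) ≈ (49.0, 78.9).
Distances from that point to each station vs reported:
  A: calculated 156.8 vs reported 201.9 → residual 45.1 km
  B: calculated 199.2 vs reported 199.2 → residual 0.0 km
  C: calculated 65.8 vs reported 65.8 → residual 0.0 km
  D: calculated 283.2 vs reported 283.2 → residual 0.0 km
B, C, D are mutually consistent (residuals ≈ 0); A is off by 45.1 km.

A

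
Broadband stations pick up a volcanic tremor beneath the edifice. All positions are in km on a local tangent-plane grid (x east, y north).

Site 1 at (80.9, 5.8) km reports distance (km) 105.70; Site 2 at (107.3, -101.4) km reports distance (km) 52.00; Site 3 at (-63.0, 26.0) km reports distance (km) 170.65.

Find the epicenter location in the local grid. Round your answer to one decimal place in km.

Circle about each station: (x − 80.9)² + (y − 5.8)² = 105.70²; (x − 107.3)² + (y + 101.4)² = 52.00²; (x + 63.0)² + (y − 26.0)² = 170.65².
Subtracting the Site 1 equation from the Site 2 and Site 3 equations removes the quadratic terms:
52.8 x − 214.4 y = 23685.29
-287.8 x + 40.4 y = -19882.38
Solving the 2×2 system: x ≈ 55.5, y ≈ -96.8 km.

55.5 km east, -96.8 km north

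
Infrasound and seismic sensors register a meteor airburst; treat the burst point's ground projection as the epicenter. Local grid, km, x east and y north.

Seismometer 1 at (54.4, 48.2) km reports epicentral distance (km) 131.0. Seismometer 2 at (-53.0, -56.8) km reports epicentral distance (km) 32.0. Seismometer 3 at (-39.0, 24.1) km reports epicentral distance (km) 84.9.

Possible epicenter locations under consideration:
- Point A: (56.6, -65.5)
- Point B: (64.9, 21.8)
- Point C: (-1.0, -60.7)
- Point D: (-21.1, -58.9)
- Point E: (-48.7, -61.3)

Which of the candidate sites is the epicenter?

Point D

For each candidate, compare |candidate − station| to the reported distance:
Point A: residuals Seismometer 1 17.3, Seismometer 2 77.9, Seismometer 3 46.1 → max 77.9 km
Point B: residuals Seismometer 1 102.6, Seismometer 2 109.7, Seismometer 3 19.0 → max 109.7 km
Point C: residuals Seismometer 1 8.8, Seismometer 2 20.1, Seismometer 3 8.0 → max 20.1 km
Point D: residuals Seismometer 1 0.0, Seismometer 2 0.0, Seismometer 3 0.0 → max 0.0 km
Point E: residuals Seismometer 1 19.4, Seismometer 2 25.8, Seismometer 3 1.0 → max 25.8 km
Only Point D has all residuals ≈ 0.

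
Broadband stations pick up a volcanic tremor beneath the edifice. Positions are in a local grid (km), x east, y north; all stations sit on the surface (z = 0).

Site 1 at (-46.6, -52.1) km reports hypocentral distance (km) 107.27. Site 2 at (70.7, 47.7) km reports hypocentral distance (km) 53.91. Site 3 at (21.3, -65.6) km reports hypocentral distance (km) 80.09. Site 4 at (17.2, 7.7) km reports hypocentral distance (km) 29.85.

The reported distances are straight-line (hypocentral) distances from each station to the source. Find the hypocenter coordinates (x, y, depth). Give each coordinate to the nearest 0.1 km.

(38.5, 9.8, 20.8)

Each station gives a sphere (x−x_i)² + (y−y_i)² + z² = d_i² (stations at z=0).
Subtracting the Site 1 sphere from Site 2 and Site 3: z² cancels, leaving linear equations in x and y:
234.6 x + 199.6 y = 10988.37
135.8 x − 27.0 y = 4963.52
Solving: x ≈ 38.499, y ≈ 9.802 km (keep extra digits for the depth step; rounded: 38.5, 9.8).
Then from the Site 1 sphere: z² = 107.27² − (x + 46.6)² − (y + 52.1)² with x = 38.499, y = 9.802, so z ≈ 20.812 ≈ 20.8 km.
Check against Site 4 (with the unrounded solution): distance 29.85 ≈ 29.85 km. ✓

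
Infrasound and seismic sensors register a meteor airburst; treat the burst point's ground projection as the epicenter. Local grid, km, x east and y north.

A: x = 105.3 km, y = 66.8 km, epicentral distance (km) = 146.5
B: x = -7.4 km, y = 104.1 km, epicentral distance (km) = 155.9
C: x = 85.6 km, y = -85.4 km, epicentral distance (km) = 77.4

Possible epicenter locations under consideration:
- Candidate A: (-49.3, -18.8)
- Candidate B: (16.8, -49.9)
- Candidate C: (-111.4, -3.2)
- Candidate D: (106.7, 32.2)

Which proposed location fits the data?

Candidate B

For each candidate, compare |candidate − station| to the reported distance:
Candidate A: residuals A 30.2, B 26.1, C 73.0 → max 73.0 km
Candidate B: residuals A 0.0, B 0.0, C 0.0 → max 0.0 km
Candidate C: residuals A 81.2, B 6.5, C 136.1 → max 136.1 km
Candidate D: residuals A 111.9, B 21.0, C 42.1 → max 111.9 km
Only Candidate B has all residuals ≈ 0.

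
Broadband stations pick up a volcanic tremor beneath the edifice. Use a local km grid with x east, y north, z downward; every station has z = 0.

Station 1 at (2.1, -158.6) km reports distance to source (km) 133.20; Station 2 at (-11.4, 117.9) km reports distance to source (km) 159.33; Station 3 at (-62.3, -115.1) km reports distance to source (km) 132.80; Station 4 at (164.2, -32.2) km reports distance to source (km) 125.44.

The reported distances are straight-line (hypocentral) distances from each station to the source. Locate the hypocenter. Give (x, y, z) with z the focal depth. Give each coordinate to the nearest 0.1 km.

x ≈ 39.9 km, y ≈ -32.0 km, depth ≈ 16.9 km

Each station gives a sphere (x−x_i)² + (y−y_i)² + z² = d_i² (stations at z=0).
Subtracting the Station 1 sphere from Station 2 and Station 3: z² cancels, leaving linear equations in x and y:
-27.0 x + 553.0 y = -18771.81
-128.8 x + 87.0 y = -7922.67
Solving: x ≈ 39.898, y ≈ -31.997 km (keep extra digits for the depth step; rounded: 39.9, -32.0).
Then from the Station 1 sphere: z² = 133.20² − (x − 2.1)² − (y + 158.6)² with x = 39.898, y = -31.997, so z ≈ 16.889 ≈ 16.9 km.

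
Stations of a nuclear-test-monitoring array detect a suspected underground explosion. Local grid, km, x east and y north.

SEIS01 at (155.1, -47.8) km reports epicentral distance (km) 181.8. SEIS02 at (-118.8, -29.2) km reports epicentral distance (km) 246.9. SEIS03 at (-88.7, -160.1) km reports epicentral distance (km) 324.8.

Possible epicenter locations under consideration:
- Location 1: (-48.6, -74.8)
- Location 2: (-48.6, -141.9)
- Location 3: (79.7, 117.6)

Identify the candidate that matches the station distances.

For each candidate, compare |candidate − station| to the reported distance:
Location 1: residuals SEIS01 23.7, SEIS02 163.2, SEIS03 230.5 → max 230.5 km
Location 2: residuals SEIS01 42.6, SEIS02 114.1, SEIS03 280.8 → max 280.8 km
Location 3: residuals SEIS01 0.0, SEIS02 0.0, SEIS03 0.0 → max 0.0 km
Only Location 3 has all residuals ≈ 0.

Location 3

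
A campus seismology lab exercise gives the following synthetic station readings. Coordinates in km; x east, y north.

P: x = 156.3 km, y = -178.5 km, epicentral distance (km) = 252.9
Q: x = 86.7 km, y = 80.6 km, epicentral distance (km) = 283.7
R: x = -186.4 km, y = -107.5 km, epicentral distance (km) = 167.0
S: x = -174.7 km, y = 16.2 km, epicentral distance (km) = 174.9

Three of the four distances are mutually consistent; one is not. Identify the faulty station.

R

Solve using three stations at a time. Using P, Q, S (subtract circle equations pairwise → linear system) gives (x, y) ≈ (-93.4, -138.6).
Distances from that point to each station vs reported:
  P: calculated 252.9 vs reported 252.9 → residual 0.0 km
  Q: calculated 283.7 vs reported 283.7 → residual 0.0 km
  R: calculated 98.1 vs reported 167.0 → residual 68.9 km
  S: calculated 174.8 vs reported 174.9 → residual 0.1 km
P, Q, S are mutually consistent (residuals ≈ 0); R is off by 68.9 km.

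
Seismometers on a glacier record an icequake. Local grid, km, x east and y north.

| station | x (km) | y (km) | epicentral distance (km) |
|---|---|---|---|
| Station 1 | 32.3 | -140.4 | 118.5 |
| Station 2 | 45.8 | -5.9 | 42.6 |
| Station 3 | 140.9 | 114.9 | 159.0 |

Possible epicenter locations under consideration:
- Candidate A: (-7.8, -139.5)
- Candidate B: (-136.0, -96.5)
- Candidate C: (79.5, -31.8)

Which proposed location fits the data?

Candidate C

For each candidate, compare |candidate − station| to the reported distance:
Candidate A: residuals Station 1 78.4, Station 2 101.4, Station 3 135.7 → max 135.7 km
Candidate B: residuals Station 1 55.4, Station 2 160.5, Station 3 189.4 → max 189.4 km
Candidate C: residuals Station 1 0.1, Station 2 0.1, Station 3 0.0 → max 0.1 km
Only Candidate C has all residuals ≈ 0.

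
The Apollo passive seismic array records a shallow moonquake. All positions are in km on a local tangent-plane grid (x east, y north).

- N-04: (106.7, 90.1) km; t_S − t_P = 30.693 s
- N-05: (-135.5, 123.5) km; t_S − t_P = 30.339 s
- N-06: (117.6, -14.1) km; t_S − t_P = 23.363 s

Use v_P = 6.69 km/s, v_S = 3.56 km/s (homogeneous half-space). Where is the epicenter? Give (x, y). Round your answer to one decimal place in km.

-43.9 km east, -88.4 km north

Distance from S−P lag: d = Δt · v_P v_S / (v_P − v_S) = Δt · (6.69·3.56)/(6.69−3.56) ≈ 7.6091·Δt.
So d_N-04 = 233.55, d_N-05 = 230.85, d_N-06 = 177.77 km.
Circle about each station: (x − 106.7)² + (y − 90.1)² = 233.55²; (x + 135.5)² + (y − 123.5)² = 230.85²; (x − 117.6)² + (y + 14.1)² = 177.77².
Subtracting pairs of circle equations eliminates x²+y² and gives linear equations (the radical axes):
-484.4 x + 66.8 y = 15363.48
21.8 x − 208.4 y = 17469.10
Solving the 2×2 system: x ≈ -43.9, y ≈ -88.4 km.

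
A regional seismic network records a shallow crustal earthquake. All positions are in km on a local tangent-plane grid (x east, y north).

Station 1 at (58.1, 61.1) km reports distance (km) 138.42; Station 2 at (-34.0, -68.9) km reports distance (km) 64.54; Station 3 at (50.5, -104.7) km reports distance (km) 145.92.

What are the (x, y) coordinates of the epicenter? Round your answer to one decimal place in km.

Circle about each station: (x − 58.1)² + (y − 61.1)² = 138.42²; (x + 34.0)² + (y + 68.9)² = 64.54²; (x − 50.5)² + (y + 104.7)² = 145.92².
Subtracting the Station 1 equation from the Station 2 and Station 3 equations removes the quadratic terms:
-184.2 x − 260.0 y = 13789.07
-15.2 x − 331.6 y = 4270.97
Solving the 2×2 system: x ≈ -60.6, y ≈ -10.1 km.

-60.6 km east, -10.1 km north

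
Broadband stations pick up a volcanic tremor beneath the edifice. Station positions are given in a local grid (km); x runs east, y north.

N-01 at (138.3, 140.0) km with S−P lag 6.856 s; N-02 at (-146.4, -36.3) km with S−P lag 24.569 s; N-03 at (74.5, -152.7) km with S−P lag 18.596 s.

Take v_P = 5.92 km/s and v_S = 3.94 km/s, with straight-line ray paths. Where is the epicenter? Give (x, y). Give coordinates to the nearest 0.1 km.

x ≈ 126.5 km, y ≈ 60.1 km

Distance from S−P lag: d = Δt · v_P v_S / (v_P − v_S) = Δt · (5.92·3.94)/(5.92−3.94) ≈ 11.7802·Δt.
So d_N-01 = 80.77, d_N-02 = 289.43, d_N-03 = 219.06 km.
Circle about each station: (x − 138.3)² + (y − 140.0)² = 80.77²; (x + 146.4)² + (y + 36.3)² = 289.43²; (x − 74.5)² + (y + 152.7)² = 219.06².
Subtracting the N-01 equation from the N-02 and N-03 equations removes the quadratic terms:
-569.4 x − 352.6 y = -93222.17
-127.6 x − 585.4 y = -51322.84
Solving the 2×2 system: x ≈ 126.5, y ≈ 60.1 km.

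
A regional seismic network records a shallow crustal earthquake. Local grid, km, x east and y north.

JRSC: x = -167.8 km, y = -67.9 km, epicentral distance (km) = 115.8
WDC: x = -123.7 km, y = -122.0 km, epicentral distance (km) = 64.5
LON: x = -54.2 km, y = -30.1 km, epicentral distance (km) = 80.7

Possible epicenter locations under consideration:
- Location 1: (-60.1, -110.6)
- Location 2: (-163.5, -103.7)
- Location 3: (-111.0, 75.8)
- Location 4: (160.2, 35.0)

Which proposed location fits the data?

For each candidate, compare |candidate − station| to the reported distance:
Location 1: residuals JRSC 0.1, WDC 0.1, LON 0.0 → max 0.1 km
Location 2: residuals JRSC 79.7, WDC 20.7, LON 51.1 → max 79.7 km
Location 3: residuals JRSC 38.7, WDC 133.7, LON 39.5 → max 133.7 km
Location 4: residuals JRSC 228.0, WDC 259.9, LON 143.4 → max 259.9 km
Only Location 1 has all residuals ≈ 0.

Location 1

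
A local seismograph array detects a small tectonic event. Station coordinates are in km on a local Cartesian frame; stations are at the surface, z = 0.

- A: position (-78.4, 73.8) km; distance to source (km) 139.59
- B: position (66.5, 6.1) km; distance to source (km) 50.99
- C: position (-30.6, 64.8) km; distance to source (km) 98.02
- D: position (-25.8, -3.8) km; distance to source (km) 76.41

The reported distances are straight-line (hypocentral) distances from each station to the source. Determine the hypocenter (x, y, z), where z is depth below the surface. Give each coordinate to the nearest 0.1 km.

(37.2, 7.6, 41.7)

Each station gives a sphere (x−x_i)² + (y−y_i)² + z² = d_i² (stations at z=0).
Subtracting the A sphere from B and C: z² cancels, leaving linear equations in x and y:
289.8 x − 135.4 y = 9751.85
95.6 x − 18.0 y = 3419.85
Solving: x ≈ 37.205, y ≈ 7.608 km (keep extra digits for the depth step; rounded: 37.2, 7.6).
Then from the A sphere: z² = 139.59² − (x + 78.4)² − (y − 73.8)² with x = 37.205, y = 7.608, so z ≈ 41.707 ≈ 41.7 km.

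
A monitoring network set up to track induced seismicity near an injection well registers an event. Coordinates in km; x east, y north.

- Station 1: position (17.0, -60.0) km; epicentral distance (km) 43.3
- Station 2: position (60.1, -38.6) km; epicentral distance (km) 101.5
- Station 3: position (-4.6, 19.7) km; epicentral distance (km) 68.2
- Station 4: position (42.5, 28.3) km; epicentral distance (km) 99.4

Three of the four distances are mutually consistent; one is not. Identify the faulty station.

Solve using three stations at a time. Using Station 1, Station 3, Station 4 (subtract circle equations pairwise → linear system) gives (x, y) ≈ (-23.8, -45.7).
Distances from that point to each station vs reported:
  Station 1: calculated 43.3 vs reported 43.3 → residual 0.0 km
  Station 2: calculated 84.2 vs reported 101.5 → residual 17.3 km
  Station 3: calculated 68.2 vs reported 68.2 → residual 0.0 km
  Station 4: calculated 99.4 vs reported 99.4 → residual 0.0 km
Station 1, Station 3, Station 4 are mutually consistent (residuals ≈ 0); Station 2 is off by 17.3 km.

Station 2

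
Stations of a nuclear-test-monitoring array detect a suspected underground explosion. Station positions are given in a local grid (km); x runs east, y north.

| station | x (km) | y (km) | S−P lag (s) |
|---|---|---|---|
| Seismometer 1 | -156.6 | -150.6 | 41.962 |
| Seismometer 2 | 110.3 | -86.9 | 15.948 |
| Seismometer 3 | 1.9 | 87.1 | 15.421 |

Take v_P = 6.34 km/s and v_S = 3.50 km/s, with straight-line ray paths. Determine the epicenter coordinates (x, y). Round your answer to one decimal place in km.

(111.8, 37.7)

Distance from S−P lag: d = Δt · v_P v_S / (v_P − v_S) = Δt · (6.34·3.50)/(6.34−3.50) ≈ 7.8134·Δt.
So d_Seismometer 1 = 327.87, d_Seismometer 2 = 124.61, d_Seismometer 3 = 120.49 km.
Circle about each station: (x + 156.6)² + (y + 150.6)² = 327.87²; (x − 110.3)² + (y + 86.9)² = 124.61²; (x − 1.9)² + (y − 87.1)² = 120.49².
Subtracting the Seismometer 1 equation from the Seismometer 2 and Seismometer 3 equations removes the quadratic terms:
533.8 x + 127.4 y = 64484.86
317.0 x + 475.4 y = 53367.00
Solving the 2×2 system: x ≈ 111.8, y ≈ 37.7 km.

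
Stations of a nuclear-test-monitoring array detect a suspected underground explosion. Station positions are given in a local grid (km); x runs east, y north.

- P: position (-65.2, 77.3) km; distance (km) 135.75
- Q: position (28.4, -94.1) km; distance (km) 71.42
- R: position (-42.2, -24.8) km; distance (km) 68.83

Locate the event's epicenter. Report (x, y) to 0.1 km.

x ≈ 26.6 km, y ≈ -22.7 km

Circle about each station: (x + 65.2)² + (y − 77.3)² = 135.75²; (x − 28.4)² + (y + 94.1)² = 71.42²; (x + 42.2)² + (y + 24.8)² = 68.83².
Subtracting the P equation from the Q and R equations removes the quadratic terms:
187.2 x − 342.8 y = 12762.29
46.0 x − 204.2 y = 5860.04
Solving the 2×2 system: x ≈ 26.6, y ≈ -22.7 km.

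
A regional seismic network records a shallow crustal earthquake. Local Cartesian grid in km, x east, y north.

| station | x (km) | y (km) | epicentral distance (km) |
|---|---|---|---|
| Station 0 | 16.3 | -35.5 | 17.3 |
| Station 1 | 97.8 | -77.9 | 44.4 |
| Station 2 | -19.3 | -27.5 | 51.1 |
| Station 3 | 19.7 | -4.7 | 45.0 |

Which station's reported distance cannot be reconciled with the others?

Solve using three stations at a time. Using Station 0, Station 2, Station 3 (subtract circle equations pairwise → linear system) gives (x, y) ≈ (27.0, -49.1).
Distances from that point to each station vs reported:
  Station 0: calculated 17.3 vs reported 17.3 → residual 0.0 km
  Station 1: calculated 76.4 vs reported 44.4 → residual 32.0 km
  Station 2: calculated 51.1 vs reported 51.1 → residual 0.0 km
  Station 3: calculated 45.0 vs reported 45.0 → residual 0.0 km
Station 0, Station 2, Station 3 are mutually consistent (residuals ≈ 0); Station 1 is off by 32.0 km.

Station 1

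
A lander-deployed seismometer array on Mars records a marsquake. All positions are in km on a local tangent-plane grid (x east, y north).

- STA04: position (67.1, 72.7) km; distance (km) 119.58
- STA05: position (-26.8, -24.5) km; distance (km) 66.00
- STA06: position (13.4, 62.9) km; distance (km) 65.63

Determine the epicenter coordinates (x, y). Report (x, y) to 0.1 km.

Circle about each station: (x − 67.1)² + (y − 72.7)² = 119.58²; (x + 26.8)² + (y + 24.5)² = 66.00²; (x − 13.4)² + (y − 62.9)² = 65.63².
Subtracting the STA04 equation from the STA05 and STA06 equations removes the quadratic terms:
-187.8 x − 194.4 y = 1474.17
-107.4 x − 19.6 y = 4340.35
Solving the 2×2 system: x ≈ -47.4, y ≈ 38.2 km.

(-47.4, 38.2)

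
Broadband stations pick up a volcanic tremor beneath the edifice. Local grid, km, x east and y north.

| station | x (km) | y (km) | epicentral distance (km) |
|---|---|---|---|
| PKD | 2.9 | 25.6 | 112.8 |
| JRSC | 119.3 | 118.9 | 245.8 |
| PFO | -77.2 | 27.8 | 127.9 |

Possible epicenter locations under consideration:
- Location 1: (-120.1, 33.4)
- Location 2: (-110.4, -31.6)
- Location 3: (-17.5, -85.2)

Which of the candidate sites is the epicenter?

Location 3

For each candidate, compare |candidate − station| to the reported distance:
Location 1: residuals PKD 10.4, JRSC 8.4, PFO 84.6 → max 84.6 km
Location 2: residuals PKD 14.1, JRSC 28.8, PFO 59.9 → max 59.9 km
Location 3: residuals PKD 0.1, JRSC 0.1, PFO 0.1 → max 0.1 km
Only Location 3 has all residuals ≈ 0.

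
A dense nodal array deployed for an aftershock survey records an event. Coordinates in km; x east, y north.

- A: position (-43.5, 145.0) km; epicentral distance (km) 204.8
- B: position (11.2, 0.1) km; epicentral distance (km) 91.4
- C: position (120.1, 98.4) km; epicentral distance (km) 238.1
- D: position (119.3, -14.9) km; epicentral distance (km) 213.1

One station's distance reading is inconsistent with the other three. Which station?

D

Solve using three stations at a time. Using A, B, C (subtract circle equations pairwise → linear system) gives (x, y) ≈ (-58.3, -59.3).
Distances from that point to each station vs reported:
  A: calculated 204.8 vs reported 204.8 → residual 0.0 km
  B: calculated 91.4 vs reported 91.4 → residual 0.0 km
  C: calculated 238.1 vs reported 238.1 → residual 0.0 km
  D: calculated 183.1 vs reported 213.1 → residual 30.0 km
A, B, C are mutually consistent (residuals ≈ 0); D is off by 30.0 km.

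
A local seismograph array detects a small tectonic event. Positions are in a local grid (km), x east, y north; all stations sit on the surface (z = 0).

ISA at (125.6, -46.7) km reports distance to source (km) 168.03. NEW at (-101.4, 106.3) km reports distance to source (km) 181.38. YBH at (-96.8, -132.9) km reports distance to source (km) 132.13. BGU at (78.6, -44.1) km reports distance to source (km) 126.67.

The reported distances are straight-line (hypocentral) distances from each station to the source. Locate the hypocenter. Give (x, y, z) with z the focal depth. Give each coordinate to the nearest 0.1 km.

(-27.5, -44.2, 69.2)

Each station gives a sphere (x−x_i)² + (y−y_i)² + z² = d_i² (stations at z=0).
Subtracting the ISA sphere from NEW and YBH: z² cancels, leaving linear equations in x and y:
-454.0 x + 306.0 y = -1039.22
-444.8 x − 172.4 y = 19852.14
Solving: x ≈ -27.501, y ≈ -44.198 km (keep extra digits for the depth step; rounded: -27.5, -44.2).
Then from the ISA sphere: z² = 168.03² − (x − 125.6)² − (y + 46.7)² with x = -27.501, y = -44.198, so z ≈ 69.195 ≈ 69.2 km.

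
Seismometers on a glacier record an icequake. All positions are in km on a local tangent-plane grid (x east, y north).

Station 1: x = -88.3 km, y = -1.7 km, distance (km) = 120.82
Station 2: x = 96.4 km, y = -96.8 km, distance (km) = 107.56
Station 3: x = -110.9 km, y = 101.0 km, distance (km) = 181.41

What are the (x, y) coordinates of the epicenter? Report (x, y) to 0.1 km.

32.2 km east, -10.5 km north

Circle about each station: (x + 88.3)² + (y + 1.7)² = 120.82²; (x − 96.4)² + (y + 96.8)² = 107.56²; (x + 110.9)² + (y − 101.0)² = 181.41².
Subtracting pairs of circle equations eliminates x²+y² and gives linear equations (the radical axes):
369.4 x − 190.2 y = 13891.74
-45.2 x + 205.4 y = -3612.09
Solving the 2×2 system: x ≈ 32.2, y ≈ -10.5 km.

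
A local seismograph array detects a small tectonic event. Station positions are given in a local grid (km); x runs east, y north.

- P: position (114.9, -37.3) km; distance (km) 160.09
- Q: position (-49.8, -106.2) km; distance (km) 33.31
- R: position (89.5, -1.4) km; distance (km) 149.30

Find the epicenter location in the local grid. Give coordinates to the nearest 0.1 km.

Circle about each station: (x − 114.9)² + (y + 37.3)² = 160.09²; (x + 49.8)² + (y + 106.2)² = 33.31²; (x − 89.5)² + (y + 1.4)² = 149.30².
Subtracting pairs of circle equations eliminates x²+y² and gives linear equations (the radical axes):
-329.4 x − 137.8 y = 23684.43
-50.8 x + 71.8 y = -3242.77
Solving the 2×2 system: x ≈ -40.9, y ≈ -74.1 km.

-40.9 km east, -74.1 km north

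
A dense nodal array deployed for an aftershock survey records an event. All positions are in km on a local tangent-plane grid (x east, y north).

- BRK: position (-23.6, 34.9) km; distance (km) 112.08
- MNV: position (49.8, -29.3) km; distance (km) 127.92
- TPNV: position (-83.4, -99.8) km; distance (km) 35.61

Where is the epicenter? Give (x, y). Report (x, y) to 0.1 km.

-72.8 km east, -65.8 km north

Circle about each station: (x + 23.6)² + (y − 34.9)² = 112.08²; (x − 49.8)² + (y + 29.3)² = 127.92²; (x + 83.4)² + (y + 99.8)² = 35.61².
Subtracting the BRK equation from the MNV and TPNV equations removes the quadratic terms:
146.8 x − 128.4 y = -2238.04
-119.6 x − 269.4 y = 26434.48
Solving the 2×2 system: x ≈ -72.8, y ≈ -65.8 km.
Check against BRK (with the unrounded x, y): √((x + 23.6)²+(y − 34.9)²) = 112.08 ≈ 112.08 km. ✓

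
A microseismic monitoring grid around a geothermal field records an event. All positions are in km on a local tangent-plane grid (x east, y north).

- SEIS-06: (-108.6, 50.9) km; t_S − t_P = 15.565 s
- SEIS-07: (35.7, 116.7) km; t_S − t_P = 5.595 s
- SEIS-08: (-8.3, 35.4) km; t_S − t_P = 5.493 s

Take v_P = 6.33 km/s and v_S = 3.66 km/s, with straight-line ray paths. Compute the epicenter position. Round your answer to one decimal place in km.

(25.2, 69.3)

Distance from S−P lag: d = Δt · v_P v_S / (v_P − v_S) = Δt · (6.33·3.66)/(6.33−3.66) ≈ 8.6771·Δt.
So d_SEIS-06 = 135.06, d_SEIS-07 = 48.55, d_SEIS-08 = 47.66 km.
Circle about each station: (x + 108.6)² + (y − 50.9)² = 135.06²; (x − 35.7)² + (y − 116.7)² = 48.55²; (x + 8.3)² + (y − 35.4)² = 47.66².
Subtracting the SEIS-06 equation from the SEIS-07 and SEIS-08 equations removes the quadratic terms:
288.6 x + 131.6 y = 16392.71
200.6 x − 31.0 y = 2907.01
Solving the 2×2 system: x ≈ 25.2, y ≈ 69.3 km.
Check against SEIS-06 (with the unrounded x, y): √((x + 108.6)²+(y − 50.9)²) = 135.06 ≈ 135.06 km. ✓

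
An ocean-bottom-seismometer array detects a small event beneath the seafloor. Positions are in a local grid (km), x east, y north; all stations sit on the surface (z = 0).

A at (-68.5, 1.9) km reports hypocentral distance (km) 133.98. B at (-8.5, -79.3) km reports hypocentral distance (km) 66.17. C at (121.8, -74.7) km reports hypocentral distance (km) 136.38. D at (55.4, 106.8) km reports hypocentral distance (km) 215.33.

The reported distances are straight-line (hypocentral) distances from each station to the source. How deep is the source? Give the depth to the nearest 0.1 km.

Each station gives a sphere (x−x_i)² + (y−y_i)² + z² = d_i² (stations at z=0).
Subtracting the A sphere from B and C: z² cancels, leaving linear equations in x and y:
120.0 x − 162.4 y = 15237.05
380.6 x − 153.2 y = 15070.61
Solving: x ≈ 2.606, y ≈ -91.899 km (keep extra digits for the depth step; rounded: 2.6, -91.9).
Then from the A sphere: z² = 133.98² − (x + 68.5)² − (y − 1.9)² with x = 2.606, y = -91.899, so z ≈ 64.003 ≈ 64.0 km.
Check against D (with the unrounded solution): distance 215.33 ≈ 215.33 km. ✓

z ≈ 64.0 km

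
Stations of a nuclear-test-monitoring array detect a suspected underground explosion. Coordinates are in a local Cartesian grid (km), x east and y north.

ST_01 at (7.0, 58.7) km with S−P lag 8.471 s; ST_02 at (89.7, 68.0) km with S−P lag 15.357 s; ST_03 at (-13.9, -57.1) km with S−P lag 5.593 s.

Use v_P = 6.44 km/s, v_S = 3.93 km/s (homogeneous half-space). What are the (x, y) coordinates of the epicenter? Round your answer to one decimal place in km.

(-44.3, -9.6)

Distance from S−P lag: d = Δt · v_P v_S / (v_P − v_S) = Δt · (6.44·3.93)/(6.44−3.93) ≈ 10.0833·Δt.
So d_ST_01 = 85.42, d_ST_02 = 154.85, d_ST_03 = 56.40 km.
Circle about each station: (x − 7.0)² + (y − 58.7)² = 85.42²; (x − 89.7)² + (y − 68.0)² = 154.85²; (x + 13.9)² + (y + 57.1)² = 56.40².
Subtracting pairs of circle equations eliminates x²+y² and gives linear equations (the radical axes):
165.4 x + 18.6 y = -7506.55
-41.8 x − 231.6 y = 4074.55
Solving the 2×2 system: x ≈ -44.3, y ≈ -9.6 km.
Check against ST_01 (with the unrounded x, y): √((x − 7.0)²+(y − 58.7)²) = 85.42 ≈ 85.42 km. ✓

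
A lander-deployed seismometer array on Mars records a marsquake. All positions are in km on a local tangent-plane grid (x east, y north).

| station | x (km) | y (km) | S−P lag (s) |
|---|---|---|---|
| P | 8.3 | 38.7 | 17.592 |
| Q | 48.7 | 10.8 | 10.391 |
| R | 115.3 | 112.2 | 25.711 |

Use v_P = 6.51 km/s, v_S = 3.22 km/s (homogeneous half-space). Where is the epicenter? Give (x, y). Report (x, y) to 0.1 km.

(79.7, -47.7)

Distance from S−P lag: d = Δt · v_P v_S / (v_P − v_S) = Δt · (6.51·3.22)/(6.51−3.22) ≈ 6.3715·Δt.
So d_P = 112.09, d_Q = 66.21, d_R = 163.82 km.
Circle about each station: (x − 8.3)² + (y − 38.7)² = 112.09²; (x − 48.7)² + (y − 10.8)² = 66.21²; (x − 115.3)² + (y − 112.2)² = 163.82².
Subtracting the P equation from the Q and R equations removes the quadratic terms:
80.8 x − 55.8 y = 9102.15
214.0 x + 147.0 y = 10043.53
Solving the 2×2 system: x ≈ 79.7, y ≈ -47.7 km.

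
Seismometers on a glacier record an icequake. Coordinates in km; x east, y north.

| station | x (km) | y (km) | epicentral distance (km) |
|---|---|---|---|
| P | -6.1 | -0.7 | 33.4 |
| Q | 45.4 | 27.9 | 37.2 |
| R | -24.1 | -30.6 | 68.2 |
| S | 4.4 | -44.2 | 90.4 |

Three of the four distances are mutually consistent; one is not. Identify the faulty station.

Solve using three stations at a time. Using P, Q, R (subtract circle equations pairwise → linear system) gives (x, y) ≈ (8.3, 29.4).
Distances from that point to each station vs reported:
  P: calculated 33.4 vs reported 33.4 → residual 0.0 km
  Q: calculated 37.2 vs reported 37.2 → residual 0.0 km
  R: calculated 68.2 vs reported 68.2 → residual 0.0 km
  S: calculated 73.7 vs reported 90.4 → residual 16.7 km
P, Q, R are mutually consistent (residuals ≈ 0); S is off by 16.7 km.

S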